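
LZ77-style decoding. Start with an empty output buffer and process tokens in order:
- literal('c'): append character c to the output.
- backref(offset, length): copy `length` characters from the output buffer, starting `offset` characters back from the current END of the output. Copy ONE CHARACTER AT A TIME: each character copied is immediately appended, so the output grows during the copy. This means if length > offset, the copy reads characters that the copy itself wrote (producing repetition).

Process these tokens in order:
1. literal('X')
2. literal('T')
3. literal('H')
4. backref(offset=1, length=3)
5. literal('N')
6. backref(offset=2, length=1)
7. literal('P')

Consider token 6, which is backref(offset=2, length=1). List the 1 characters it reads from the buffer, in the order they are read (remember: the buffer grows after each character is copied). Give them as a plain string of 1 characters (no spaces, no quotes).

Answer: H

Derivation:
Token 1: literal('X'). Output: "X"
Token 2: literal('T'). Output: "XT"
Token 3: literal('H'). Output: "XTH"
Token 4: backref(off=1, len=3) (overlapping!). Copied 'HHH' from pos 2. Output: "XTHHHH"
Token 5: literal('N'). Output: "XTHHHHN"
Token 6: backref(off=2, len=1). Buffer before: "XTHHHHN" (len 7)
  byte 1: read out[5]='H', append. Buffer now: "XTHHHHNH"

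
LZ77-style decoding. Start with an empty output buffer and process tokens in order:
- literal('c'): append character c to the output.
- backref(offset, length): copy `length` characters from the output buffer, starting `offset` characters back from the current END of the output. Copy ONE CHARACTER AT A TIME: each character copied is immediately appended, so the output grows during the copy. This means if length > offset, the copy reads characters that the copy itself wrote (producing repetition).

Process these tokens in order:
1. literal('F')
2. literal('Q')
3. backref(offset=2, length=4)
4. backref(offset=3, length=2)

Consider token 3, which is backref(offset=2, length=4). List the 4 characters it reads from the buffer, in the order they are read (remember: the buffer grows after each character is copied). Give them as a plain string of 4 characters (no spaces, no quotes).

Answer: FQFQ

Derivation:
Token 1: literal('F'). Output: "F"
Token 2: literal('Q'). Output: "FQ"
Token 3: backref(off=2, len=4). Buffer before: "FQ" (len 2)
  byte 1: read out[0]='F', append. Buffer now: "FQF"
  byte 2: read out[1]='Q', append. Buffer now: "FQFQ"
  byte 3: read out[2]='F', append. Buffer now: "FQFQF"
  byte 4: read out[3]='Q', append. Buffer now: "FQFQFQ"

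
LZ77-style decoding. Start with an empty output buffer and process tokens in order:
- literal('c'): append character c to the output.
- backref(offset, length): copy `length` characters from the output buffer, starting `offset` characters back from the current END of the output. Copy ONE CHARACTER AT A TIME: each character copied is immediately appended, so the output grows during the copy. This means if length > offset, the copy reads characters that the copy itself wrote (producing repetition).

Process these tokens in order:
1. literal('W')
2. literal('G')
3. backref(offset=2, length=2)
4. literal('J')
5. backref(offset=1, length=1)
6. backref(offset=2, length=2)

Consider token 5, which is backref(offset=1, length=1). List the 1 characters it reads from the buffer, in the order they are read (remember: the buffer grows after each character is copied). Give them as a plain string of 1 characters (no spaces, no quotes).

Token 1: literal('W'). Output: "W"
Token 2: literal('G'). Output: "WG"
Token 3: backref(off=2, len=2). Copied 'WG' from pos 0. Output: "WGWG"
Token 4: literal('J'). Output: "WGWGJ"
Token 5: backref(off=1, len=1). Buffer before: "WGWGJ" (len 5)
  byte 1: read out[4]='J', append. Buffer now: "WGWGJJ"

Answer: J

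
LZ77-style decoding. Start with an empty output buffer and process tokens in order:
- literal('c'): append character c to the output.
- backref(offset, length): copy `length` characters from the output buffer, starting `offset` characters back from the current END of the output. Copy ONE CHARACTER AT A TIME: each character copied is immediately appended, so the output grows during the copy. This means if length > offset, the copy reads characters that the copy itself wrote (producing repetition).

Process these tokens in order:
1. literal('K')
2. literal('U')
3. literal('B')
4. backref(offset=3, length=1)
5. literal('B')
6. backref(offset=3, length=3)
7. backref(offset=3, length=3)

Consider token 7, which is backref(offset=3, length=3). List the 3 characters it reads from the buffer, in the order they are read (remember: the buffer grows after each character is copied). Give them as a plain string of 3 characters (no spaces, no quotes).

Token 1: literal('K'). Output: "K"
Token 2: literal('U'). Output: "KU"
Token 3: literal('B'). Output: "KUB"
Token 4: backref(off=3, len=1). Copied 'K' from pos 0. Output: "KUBK"
Token 5: literal('B'). Output: "KUBKB"
Token 6: backref(off=3, len=3). Copied 'BKB' from pos 2. Output: "KUBKBBKB"
Token 7: backref(off=3, len=3). Buffer before: "KUBKBBKB" (len 8)
  byte 1: read out[5]='B', append. Buffer now: "KUBKBBKBB"
  byte 2: read out[6]='K', append. Buffer now: "KUBKBBKBBK"
  byte 3: read out[7]='B', append. Buffer now: "KUBKBBKBBKB"

Answer: BKB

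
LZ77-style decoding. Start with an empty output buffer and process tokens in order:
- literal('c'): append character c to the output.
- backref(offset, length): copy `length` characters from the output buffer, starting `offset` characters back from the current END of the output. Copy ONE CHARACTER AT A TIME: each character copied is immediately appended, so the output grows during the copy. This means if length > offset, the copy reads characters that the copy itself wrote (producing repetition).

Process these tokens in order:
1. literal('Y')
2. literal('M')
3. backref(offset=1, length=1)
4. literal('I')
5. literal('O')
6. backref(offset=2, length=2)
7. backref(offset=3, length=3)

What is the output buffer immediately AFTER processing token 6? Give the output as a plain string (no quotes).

Answer: YMMIOIO

Derivation:
Token 1: literal('Y'). Output: "Y"
Token 2: literal('M'). Output: "YM"
Token 3: backref(off=1, len=1). Copied 'M' from pos 1. Output: "YMM"
Token 4: literal('I'). Output: "YMMI"
Token 5: literal('O'). Output: "YMMIO"
Token 6: backref(off=2, len=2). Copied 'IO' from pos 3. Output: "YMMIOIO"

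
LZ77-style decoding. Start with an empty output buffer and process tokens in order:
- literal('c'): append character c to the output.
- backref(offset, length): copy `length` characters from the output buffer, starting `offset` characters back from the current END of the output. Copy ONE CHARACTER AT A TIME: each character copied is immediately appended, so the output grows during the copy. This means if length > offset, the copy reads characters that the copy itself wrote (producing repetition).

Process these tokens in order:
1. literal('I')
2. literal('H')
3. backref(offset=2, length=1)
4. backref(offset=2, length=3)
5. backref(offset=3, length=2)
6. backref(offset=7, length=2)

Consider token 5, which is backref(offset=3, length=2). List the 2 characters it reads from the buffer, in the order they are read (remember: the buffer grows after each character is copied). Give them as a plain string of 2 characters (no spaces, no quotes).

Token 1: literal('I'). Output: "I"
Token 2: literal('H'). Output: "IH"
Token 3: backref(off=2, len=1). Copied 'I' from pos 0. Output: "IHI"
Token 4: backref(off=2, len=3) (overlapping!). Copied 'HIH' from pos 1. Output: "IHIHIH"
Token 5: backref(off=3, len=2). Buffer before: "IHIHIH" (len 6)
  byte 1: read out[3]='H', append. Buffer now: "IHIHIHH"
  byte 2: read out[4]='I', append. Buffer now: "IHIHIHHI"

Answer: HI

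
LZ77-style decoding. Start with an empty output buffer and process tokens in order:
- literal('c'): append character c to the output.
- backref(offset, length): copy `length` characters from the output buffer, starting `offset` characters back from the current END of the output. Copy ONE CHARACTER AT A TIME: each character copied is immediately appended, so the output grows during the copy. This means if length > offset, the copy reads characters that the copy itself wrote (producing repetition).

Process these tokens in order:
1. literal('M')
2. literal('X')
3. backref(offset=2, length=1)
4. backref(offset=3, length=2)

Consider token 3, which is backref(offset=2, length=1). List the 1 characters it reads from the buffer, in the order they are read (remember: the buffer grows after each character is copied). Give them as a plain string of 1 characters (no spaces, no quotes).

Token 1: literal('M'). Output: "M"
Token 2: literal('X'). Output: "MX"
Token 3: backref(off=2, len=1). Buffer before: "MX" (len 2)
  byte 1: read out[0]='M', append. Buffer now: "MXM"

Answer: M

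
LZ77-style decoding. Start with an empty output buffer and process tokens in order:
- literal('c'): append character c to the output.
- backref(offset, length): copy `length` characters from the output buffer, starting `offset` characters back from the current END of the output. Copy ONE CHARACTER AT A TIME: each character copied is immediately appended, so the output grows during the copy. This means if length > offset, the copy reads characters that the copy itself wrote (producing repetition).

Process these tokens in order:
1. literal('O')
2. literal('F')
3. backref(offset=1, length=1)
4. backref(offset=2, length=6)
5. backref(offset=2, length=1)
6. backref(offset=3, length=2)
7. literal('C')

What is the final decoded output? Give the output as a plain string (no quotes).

Token 1: literal('O'). Output: "O"
Token 2: literal('F'). Output: "OF"
Token 3: backref(off=1, len=1). Copied 'F' from pos 1. Output: "OFF"
Token 4: backref(off=2, len=6) (overlapping!). Copied 'FFFFFF' from pos 1. Output: "OFFFFFFFF"
Token 5: backref(off=2, len=1). Copied 'F' from pos 7. Output: "OFFFFFFFFF"
Token 6: backref(off=3, len=2). Copied 'FF' from pos 7. Output: "OFFFFFFFFFFF"
Token 7: literal('C'). Output: "OFFFFFFFFFFFC"

Answer: OFFFFFFFFFFFC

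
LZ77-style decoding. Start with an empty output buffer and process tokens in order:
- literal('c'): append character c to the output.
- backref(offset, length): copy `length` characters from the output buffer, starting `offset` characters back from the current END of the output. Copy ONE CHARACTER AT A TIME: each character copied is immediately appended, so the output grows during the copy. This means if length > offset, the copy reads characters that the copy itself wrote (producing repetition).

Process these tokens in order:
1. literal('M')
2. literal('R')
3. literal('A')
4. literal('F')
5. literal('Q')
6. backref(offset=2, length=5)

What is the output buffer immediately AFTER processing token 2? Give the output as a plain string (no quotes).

Answer: MR

Derivation:
Token 1: literal('M'). Output: "M"
Token 2: literal('R'). Output: "MR"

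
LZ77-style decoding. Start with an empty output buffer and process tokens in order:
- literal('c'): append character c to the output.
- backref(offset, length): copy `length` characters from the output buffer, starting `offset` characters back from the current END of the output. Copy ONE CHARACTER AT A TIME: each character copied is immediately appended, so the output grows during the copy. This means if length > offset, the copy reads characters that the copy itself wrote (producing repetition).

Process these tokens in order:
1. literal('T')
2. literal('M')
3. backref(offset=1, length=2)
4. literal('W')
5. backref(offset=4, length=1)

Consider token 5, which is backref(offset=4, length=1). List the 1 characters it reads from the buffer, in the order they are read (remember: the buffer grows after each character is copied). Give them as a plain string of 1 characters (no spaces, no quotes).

Token 1: literal('T'). Output: "T"
Token 2: literal('M'). Output: "TM"
Token 3: backref(off=1, len=2) (overlapping!). Copied 'MM' from pos 1. Output: "TMMM"
Token 4: literal('W'). Output: "TMMMW"
Token 5: backref(off=4, len=1). Buffer before: "TMMMW" (len 5)
  byte 1: read out[1]='M', append. Buffer now: "TMMMWM"

Answer: M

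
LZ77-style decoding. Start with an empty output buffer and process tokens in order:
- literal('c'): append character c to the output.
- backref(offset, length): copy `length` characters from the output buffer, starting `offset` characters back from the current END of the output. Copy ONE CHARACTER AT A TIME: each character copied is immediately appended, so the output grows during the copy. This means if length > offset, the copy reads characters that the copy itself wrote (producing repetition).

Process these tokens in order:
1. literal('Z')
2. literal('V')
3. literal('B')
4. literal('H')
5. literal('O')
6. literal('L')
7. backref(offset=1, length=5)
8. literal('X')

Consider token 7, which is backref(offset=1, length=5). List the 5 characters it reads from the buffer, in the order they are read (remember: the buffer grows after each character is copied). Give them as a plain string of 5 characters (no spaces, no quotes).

Token 1: literal('Z'). Output: "Z"
Token 2: literal('V'). Output: "ZV"
Token 3: literal('B'). Output: "ZVB"
Token 4: literal('H'). Output: "ZVBH"
Token 5: literal('O'). Output: "ZVBHO"
Token 6: literal('L'). Output: "ZVBHOL"
Token 7: backref(off=1, len=5). Buffer before: "ZVBHOL" (len 6)
  byte 1: read out[5]='L', append. Buffer now: "ZVBHOLL"
  byte 2: read out[6]='L', append. Buffer now: "ZVBHOLLL"
  byte 3: read out[7]='L', append. Buffer now: "ZVBHOLLLL"
  byte 4: read out[8]='L', append. Buffer now: "ZVBHOLLLLL"
  byte 5: read out[9]='L', append. Buffer now: "ZVBHOLLLLLL"

Answer: LLLLL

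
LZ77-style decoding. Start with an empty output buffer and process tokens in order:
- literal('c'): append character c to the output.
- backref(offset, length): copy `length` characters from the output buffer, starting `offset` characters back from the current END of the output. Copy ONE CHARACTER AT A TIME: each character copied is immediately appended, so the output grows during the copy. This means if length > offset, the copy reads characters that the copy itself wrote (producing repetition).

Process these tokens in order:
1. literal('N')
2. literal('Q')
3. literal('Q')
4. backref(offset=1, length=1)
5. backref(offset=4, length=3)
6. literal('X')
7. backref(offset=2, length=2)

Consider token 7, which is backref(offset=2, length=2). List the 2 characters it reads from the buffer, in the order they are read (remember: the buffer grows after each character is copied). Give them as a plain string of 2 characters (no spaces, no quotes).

Token 1: literal('N'). Output: "N"
Token 2: literal('Q'). Output: "NQ"
Token 3: literal('Q'). Output: "NQQ"
Token 4: backref(off=1, len=1). Copied 'Q' from pos 2. Output: "NQQQ"
Token 5: backref(off=4, len=3). Copied 'NQQ' from pos 0. Output: "NQQQNQQ"
Token 6: literal('X'). Output: "NQQQNQQX"
Token 7: backref(off=2, len=2). Buffer before: "NQQQNQQX" (len 8)
  byte 1: read out[6]='Q', append. Buffer now: "NQQQNQQXQ"
  byte 2: read out[7]='X', append. Buffer now: "NQQQNQQXQX"

Answer: QX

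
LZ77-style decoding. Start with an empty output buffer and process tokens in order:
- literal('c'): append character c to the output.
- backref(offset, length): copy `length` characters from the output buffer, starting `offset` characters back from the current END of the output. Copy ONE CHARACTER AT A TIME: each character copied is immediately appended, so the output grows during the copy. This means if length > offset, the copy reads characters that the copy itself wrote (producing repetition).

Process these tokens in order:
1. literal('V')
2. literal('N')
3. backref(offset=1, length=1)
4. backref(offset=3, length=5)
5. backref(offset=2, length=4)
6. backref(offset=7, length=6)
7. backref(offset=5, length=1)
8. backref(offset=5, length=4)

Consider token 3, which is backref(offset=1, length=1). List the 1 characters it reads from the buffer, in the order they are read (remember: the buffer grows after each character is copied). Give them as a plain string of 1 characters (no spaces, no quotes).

Token 1: literal('V'). Output: "V"
Token 2: literal('N'). Output: "VN"
Token 3: backref(off=1, len=1). Buffer before: "VN" (len 2)
  byte 1: read out[1]='N', append. Buffer now: "VNN"

Answer: N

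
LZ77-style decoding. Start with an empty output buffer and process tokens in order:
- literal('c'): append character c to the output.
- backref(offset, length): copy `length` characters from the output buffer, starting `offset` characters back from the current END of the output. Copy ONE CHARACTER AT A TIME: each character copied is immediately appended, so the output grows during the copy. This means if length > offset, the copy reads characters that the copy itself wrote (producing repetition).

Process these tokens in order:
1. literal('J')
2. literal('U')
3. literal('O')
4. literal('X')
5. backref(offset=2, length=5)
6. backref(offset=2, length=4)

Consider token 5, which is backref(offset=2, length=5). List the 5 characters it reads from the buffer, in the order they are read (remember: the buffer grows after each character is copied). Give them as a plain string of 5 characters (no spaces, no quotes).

Answer: OXOXO

Derivation:
Token 1: literal('J'). Output: "J"
Token 2: literal('U'). Output: "JU"
Token 3: literal('O'). Output: "JUO"
Token 4: literal('X'). Output: "JUOX"
Token 5: backref(off=2, len=5). Buffer before: "JUOX" (len 4)
  byte 1: read out[2]='O', append. Buffer now: "JUOXO"
  byte 2: read out[3]='X', append. Buffer now: "JUOXOX"
  byte 3: read out[4]='O', append. Buffer now: "JUOXOXO"
  byte 4: read out[5]='X', append. Buffer now: "JUOXOXOX"
  byte 5: read out[6]='O', append. Buffer now: "JUOXOXOXO"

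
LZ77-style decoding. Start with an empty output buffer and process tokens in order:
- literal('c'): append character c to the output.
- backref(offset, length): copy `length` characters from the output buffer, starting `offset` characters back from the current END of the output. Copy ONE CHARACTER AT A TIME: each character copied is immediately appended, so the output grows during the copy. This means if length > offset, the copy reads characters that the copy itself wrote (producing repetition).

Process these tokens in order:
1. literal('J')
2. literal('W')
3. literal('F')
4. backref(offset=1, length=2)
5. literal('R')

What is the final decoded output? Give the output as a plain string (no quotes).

Token 1: literal('J'). Output: "J"
Token 2: literal('W'). Output: "JW"
Token 3: literal('F'). Output: "JWF"
Token 4: backref(off=1, len=2) (overlapping!). Copied 'FF' from pos 2. Output: "JWFFF"
Token 5: literal('R'). Output: "JWFFFR"

Answer: JWFFFR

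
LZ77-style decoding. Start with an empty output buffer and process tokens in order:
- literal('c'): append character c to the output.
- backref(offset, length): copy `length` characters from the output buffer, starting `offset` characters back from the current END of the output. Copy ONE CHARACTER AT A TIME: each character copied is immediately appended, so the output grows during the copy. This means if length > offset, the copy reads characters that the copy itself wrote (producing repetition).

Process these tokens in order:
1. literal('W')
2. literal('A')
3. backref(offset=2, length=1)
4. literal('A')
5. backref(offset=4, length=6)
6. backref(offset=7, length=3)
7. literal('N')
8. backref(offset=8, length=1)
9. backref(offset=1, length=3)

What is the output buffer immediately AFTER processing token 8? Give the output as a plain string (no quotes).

Token 1: literal('W'). Output: "W"
Token 2: literal('A'). Output: "WA"
Token 3: backref(off=2, len=1). Copied 'W' from pos 0. Output: "WAW"
Token 4: literal('A'). Output: "WAWA"
Token 5: backref(off=4, len=6) (overlapping!). Copied 'WAWAWA' from pos 0. Output: "WAWAWAWAWA"
Token 6: backref(off=7, len=3). Copied 'AWA' from pos 3. Output: "WAWAWAWAWAAWA"
Token 7: literal('N'). Output: "WAWAWAWAWAAWAN"
Token 8: backref(off=8, len=1). Copied 'W' from pos 6. Output: "WAWAWAWAWAAWANW"

Answer: WAWAWAWAWAAWANW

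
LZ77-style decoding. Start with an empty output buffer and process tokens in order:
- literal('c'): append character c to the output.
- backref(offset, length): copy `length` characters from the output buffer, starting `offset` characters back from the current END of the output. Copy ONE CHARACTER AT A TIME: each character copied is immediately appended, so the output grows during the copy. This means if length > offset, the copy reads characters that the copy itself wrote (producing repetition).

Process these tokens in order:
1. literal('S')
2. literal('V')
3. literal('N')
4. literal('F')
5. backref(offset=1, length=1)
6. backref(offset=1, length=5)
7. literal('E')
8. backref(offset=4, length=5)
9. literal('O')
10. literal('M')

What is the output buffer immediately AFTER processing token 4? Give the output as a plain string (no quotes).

Answer: SVNF

Derivation:
Token 1: literal('S'). Output: "S"
Token 2: literal('V'). Output: "SV"
Token 3: literal('N'). Output: "SVN"
Token 4: literal('F'). Output: "SVNF"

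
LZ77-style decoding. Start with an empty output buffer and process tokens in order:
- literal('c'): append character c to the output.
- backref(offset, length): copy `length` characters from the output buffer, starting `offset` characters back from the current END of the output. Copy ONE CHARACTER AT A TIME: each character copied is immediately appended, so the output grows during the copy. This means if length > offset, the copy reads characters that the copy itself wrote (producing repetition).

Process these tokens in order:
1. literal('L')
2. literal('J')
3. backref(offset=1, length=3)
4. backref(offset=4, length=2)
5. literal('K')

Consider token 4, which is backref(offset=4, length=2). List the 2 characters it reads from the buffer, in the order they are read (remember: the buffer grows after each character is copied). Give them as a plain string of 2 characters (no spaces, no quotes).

Answer: JJ

Derivation:
Token 1: literal('L'). Output: "L"
Token 2: literal('J'). Output: "LJ"
Token 3: backref(off=1, len=3) (overlapping!). Copied 'JJJ' from pos 1. Output: "LJJJJ"
Token 4: backref(off=4, len=2). Buffer before: "LJJJJ" (len 5)
  byte 1: read out[1]='J', append. Buffer now: "LJJJJJ"
  byte 2: read out[2]='J', append. Buffer now: "LJJJJJJ"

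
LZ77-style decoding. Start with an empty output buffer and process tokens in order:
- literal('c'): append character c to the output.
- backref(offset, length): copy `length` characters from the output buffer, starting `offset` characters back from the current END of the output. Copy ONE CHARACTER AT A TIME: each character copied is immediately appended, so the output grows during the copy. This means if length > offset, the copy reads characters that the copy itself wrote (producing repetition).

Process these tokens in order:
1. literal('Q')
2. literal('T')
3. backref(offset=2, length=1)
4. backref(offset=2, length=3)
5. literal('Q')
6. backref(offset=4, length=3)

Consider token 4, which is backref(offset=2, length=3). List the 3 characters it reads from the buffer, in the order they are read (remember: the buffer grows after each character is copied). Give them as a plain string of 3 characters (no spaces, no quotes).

Answer: TQT

Derivation:
Token 1: literal('Q'). Output: "Q"
Token 2: literal('T'). Output: "QT"
Token 3: backref(off=2, len=1). Copied 'Q' from pos 0. Output: "QTQ"
Token 4: backref(off=2, len=3). Buffer before: "QTQ" (len 3)
  byte 1: read out[1]='T', append. Buffer now: "QTQT"
  byte 2: read out[2]='Q', append. Buffer now: "QTQTQ"
  byte 3: read out[3]='T', append. Buffer now: "QTQTQT"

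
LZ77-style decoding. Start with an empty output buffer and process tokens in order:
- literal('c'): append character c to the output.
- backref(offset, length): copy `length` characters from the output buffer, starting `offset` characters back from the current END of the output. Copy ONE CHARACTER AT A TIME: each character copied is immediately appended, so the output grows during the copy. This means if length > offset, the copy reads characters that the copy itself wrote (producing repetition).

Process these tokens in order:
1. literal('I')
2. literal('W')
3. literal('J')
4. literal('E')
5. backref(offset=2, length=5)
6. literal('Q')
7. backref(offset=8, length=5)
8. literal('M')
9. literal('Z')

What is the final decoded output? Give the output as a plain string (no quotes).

Answer: IWJEJEJEJQJEJEJMZ

Derivation:
Token 1: literal('I'). Output: "I"
Token 2: literal('W'). Output: "IW"
Token 3: literal('J'). Output: "IWJ"
Token 4: literal('E'). Output: "IWJE"
Token 5: backref(off=2, len=5) (overlapping!). Copied 'JEJEJ' from pos 2. Output: "IWJEJEJEJ"
Token 6: literal('Q'). Output: "IWJEJEJEJQ"
Token 7: backref(off=8, len=5). Copied 'JEJEJ' from pos 2. Output: "IWJEJEJEJQJEJEJ"
Token 8: literal('M'). Output: "IWJEJEJEJQJEJEJM"
Token 9: literal('Z'). Output: "IWJEJEJEJQJEJEJMZ"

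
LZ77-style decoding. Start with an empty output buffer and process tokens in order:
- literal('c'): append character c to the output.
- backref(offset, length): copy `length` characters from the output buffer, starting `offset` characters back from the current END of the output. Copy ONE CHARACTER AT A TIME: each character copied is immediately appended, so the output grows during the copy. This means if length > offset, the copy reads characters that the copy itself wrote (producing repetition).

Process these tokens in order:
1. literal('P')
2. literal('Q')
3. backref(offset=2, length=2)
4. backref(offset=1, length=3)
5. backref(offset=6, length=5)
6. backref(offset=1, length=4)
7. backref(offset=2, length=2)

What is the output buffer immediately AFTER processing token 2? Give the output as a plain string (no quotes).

Answer: PQ

Derivation:
Token 1: literal('P'). Output: "P"
Token 2: literal('Q'). Output: "PQ"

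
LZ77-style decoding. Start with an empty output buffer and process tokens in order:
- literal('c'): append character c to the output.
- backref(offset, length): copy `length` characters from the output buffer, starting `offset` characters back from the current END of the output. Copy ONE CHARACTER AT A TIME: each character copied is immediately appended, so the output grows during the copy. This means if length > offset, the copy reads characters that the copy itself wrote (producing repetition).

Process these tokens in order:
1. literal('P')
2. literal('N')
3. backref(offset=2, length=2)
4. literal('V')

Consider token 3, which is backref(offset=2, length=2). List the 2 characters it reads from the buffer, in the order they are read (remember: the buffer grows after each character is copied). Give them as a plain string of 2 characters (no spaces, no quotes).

Token 1: literal('P'). Output: "P"
Token 2: literal('N'). Output: "PN"
Token 3: backref(off=2, len=2). Buffer before: "PN" (len 2)
  byte 1: read out[0]='P', append. Buffer now: "PNP"
  byte 2: read out[1]='N', append. Buffer now: "PNPN"

Answer: PN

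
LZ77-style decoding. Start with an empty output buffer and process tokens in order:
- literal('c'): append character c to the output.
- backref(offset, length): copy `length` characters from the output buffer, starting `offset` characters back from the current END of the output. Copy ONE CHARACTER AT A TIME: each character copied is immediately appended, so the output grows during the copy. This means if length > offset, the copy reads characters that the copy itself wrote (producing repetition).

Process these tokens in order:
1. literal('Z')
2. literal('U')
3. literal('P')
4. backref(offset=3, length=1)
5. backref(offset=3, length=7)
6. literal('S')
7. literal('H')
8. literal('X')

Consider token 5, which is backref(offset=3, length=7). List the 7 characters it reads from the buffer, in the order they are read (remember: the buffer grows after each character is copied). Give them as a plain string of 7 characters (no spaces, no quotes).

Token 1: literal('Z'). Output: "Z"
Token 2: literal('U'). Output: "ZU"
Token 3: literal('P'). Output: "ZUP"
Token 4: backref(off=3, len=1). Copied 'Z' from pos 0. Output: "ZUPZ"
Token 5: backref(off=3, len=7). Buffer before: "ZUPZ" (len 4)
  byte 1: read out[1]='U', append. Buffer now: "ZUPZU"
  byte 2: read out[2]='P', append. Buffer now: "ZUPZUP"
  byte 3: read out[3]='Z', append. Buffer now: "ZUPZUPZ"
  byte 4: read out[4]='U', append. Buffer now: "ZUPZUPZU"
  byte 5: read out[5]='P', append. Buffer now: "ZUPZUPZUP"
  byte 6: read out[6]='Z', append. Buffer now: "ZUPZUPZUPZ"
  byte 7: read out[7]='U', append. Buffer now: "ZUPZUPZUPZU"

Answer: UPZUPZU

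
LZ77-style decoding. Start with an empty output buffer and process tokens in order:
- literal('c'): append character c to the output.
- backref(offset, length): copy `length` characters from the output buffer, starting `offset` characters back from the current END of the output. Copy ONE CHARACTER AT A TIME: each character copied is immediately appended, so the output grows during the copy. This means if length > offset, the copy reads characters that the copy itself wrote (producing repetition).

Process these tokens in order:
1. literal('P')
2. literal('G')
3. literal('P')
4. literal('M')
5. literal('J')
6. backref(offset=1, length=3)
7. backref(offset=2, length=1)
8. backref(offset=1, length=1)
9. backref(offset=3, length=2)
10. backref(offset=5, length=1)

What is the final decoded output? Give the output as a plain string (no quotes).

Answer: PGPMJJJJJJJJJ

Derivation:
Token 1: literal('P'). Output: "P"
Token 2: literal('G'). Output: "PG"
Token 3: literal('P'). Output: "PGP"
Token 4: literal('M'). Output: "PGPM"
Token 5: literal('J'). Output: "PGPMJ"
Token 6: backref(off=1, len=3) (overlapping!). Copied 'JJJ' from pos 4. Output: "PGPMJJJJ"
Token 7: backref(off=2, len=1). Copied 'J' from pos 6. Output: "PGPMJJJJJ"
Token 8: backref(off=1, len=1). Copied 'J' from pos 8. Output: "PGPMJJJJJJ"
Token 9: backref(off=3, len=2). Copied 'JJ' from pos 7. Output: "PGPMJJJJJJJJ"
Token 10: backref(off=5, len=1). Copied 'J' from pos 7. Output: "PGPMJJJJJJJJJ"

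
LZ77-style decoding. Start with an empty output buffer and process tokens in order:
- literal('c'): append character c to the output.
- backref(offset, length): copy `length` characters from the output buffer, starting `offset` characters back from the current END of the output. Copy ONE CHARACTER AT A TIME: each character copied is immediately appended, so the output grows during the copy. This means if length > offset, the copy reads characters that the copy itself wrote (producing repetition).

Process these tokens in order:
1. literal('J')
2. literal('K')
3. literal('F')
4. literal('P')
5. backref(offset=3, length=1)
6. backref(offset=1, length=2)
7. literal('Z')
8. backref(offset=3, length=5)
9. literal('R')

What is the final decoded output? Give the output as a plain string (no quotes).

Token 1: literal('J'). Output: "J"
Token 2: literal('K'). Output: "JK"
Token 3: literal('F'). Output: "JKF"
Token 4: literal('P'). Output: "JKFP"
Token 5: backref(off=3, len=1). Copied 'K' from pos 1. Output: "JKFPK"
Token 6: backref(off=1, len=2) (overlapping!). Copied 'KK' from pos 4. Output: "JKFPKKK"
Token 7: literal('Z'). Output: "JKFPKKKZ"
Token 8: backref(off=3, len=5) (overlapping!). Copied 'KKZKK' from pos 5. Output: "JKFPKKKZKKZKK"
Token 9: literal('R'). Output: "JKFPKKKZKKZKKR"

Answer: JKFPKKKZKKZKKR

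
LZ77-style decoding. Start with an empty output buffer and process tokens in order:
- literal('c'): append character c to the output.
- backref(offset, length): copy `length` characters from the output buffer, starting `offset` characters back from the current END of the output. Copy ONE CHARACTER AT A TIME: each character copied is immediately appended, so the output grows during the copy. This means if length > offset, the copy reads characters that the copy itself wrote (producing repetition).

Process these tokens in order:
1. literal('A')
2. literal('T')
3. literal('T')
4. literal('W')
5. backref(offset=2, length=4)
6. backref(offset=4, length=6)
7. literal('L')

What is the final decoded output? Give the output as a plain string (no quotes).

Answer: ATTWTWTWTWTWTWL

Derivation:
Token 1: literal('A'). Output: "A"
Token 2: literal('T'). Output: "AT"
Token 3: literal('T'). Output: "ATT"
Token 4: literal('W'). Output: "ATTW"
Token 5: backref(off=2, len=4) (overlapping!). Copied 'TWTW' from pos 2. Output: "ATTWTWTW"
Token 6: backref(off=4, len=6) (overlapping!). Copied 'TWTWTW' from pos 4. Output: "ATTWTWTWTWTWTW"
Token 7: literal('L'). Output: "ATTWTWTWTWTWTWL"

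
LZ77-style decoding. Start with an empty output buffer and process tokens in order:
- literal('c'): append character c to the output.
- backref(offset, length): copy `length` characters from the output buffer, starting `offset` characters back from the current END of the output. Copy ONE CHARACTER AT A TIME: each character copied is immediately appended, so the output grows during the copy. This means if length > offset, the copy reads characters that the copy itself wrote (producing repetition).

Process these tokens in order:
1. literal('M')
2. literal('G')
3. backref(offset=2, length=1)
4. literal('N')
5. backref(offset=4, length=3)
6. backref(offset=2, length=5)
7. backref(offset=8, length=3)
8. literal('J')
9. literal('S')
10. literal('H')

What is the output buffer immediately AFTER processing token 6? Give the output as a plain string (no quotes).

Token 1: literal('M'). Output: "M"
Token 2: literal('G'). Output: "MG"
Token 3: backref(off=2, len=1). Copied 'M' from pos 0. Output: "MGM"
Token 4: literal('N'). Output: "MGMN"
Token 5: backref(off=4, len=3). Copied 'MGM' from pos 0. Output: "MGMNMGM"
Token 6: backref(off=2, len=5) (overlapping!). Copied 'GMGMG' from pos 5. Output: "MGMNMGMGMGMG"

Answer: MGMNMGMGMGMG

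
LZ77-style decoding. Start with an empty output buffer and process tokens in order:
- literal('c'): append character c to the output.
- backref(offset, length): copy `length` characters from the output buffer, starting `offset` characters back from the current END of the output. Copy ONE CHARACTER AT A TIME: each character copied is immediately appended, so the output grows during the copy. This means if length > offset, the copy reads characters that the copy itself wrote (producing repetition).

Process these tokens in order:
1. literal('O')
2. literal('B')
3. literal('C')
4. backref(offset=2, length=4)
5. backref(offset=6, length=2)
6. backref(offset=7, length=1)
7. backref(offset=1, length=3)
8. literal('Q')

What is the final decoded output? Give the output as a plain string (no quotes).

Answer: OBCBCBCBCCCCCQ

Derivation:
Token 1: literal('O'). Output: "O"
Token 2: literal('B'). Output: "OB"
Token 3: literal('C'). Output: "OBC"
Token 4: backref(off=2, len=4) (overlapping!). Copied 'BCBC' from pos 1. Output: "OBCBCBC"
Token 5: backref(off=6, len=2). Copied 'BC' from pos 1. Output: "OBCBCBCBC"
Token 6: backref(off=7, len=1). Copied 'C' from pos 2. Output: "OBCBCBCBCC"
Token 7: backref(off=1, len=3) (overlapping!). Copied 'CCC' from pos 9. Output: "OBCBCBCBCCCCC"
Token 8: literal('Q'). Output: "OBCBCBCBCCCCCQ"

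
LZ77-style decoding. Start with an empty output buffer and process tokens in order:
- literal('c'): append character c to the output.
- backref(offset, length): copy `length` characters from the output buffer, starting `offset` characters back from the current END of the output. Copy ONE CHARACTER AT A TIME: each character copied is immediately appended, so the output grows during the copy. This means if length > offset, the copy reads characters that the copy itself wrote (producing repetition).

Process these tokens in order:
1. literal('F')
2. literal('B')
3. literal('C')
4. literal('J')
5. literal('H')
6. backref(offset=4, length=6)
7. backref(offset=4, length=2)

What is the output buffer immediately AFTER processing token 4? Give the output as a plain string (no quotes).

Answer: FBCJ

Derivation:
Token 1: literal('F'). Output: "F"
Token 2: literal('B'). Output: "FB"
Token 3: literal('C'). Output: "FBC"
Token 4: literal('J'). Output: "FBCJ"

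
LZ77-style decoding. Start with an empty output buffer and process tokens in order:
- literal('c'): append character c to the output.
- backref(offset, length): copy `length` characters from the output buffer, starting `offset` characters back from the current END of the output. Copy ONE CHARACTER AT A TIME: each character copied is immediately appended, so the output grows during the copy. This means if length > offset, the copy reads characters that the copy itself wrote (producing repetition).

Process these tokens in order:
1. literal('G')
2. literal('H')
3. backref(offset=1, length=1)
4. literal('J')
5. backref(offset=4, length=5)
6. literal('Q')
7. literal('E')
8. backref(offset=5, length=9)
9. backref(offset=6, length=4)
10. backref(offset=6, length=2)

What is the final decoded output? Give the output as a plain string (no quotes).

Token 1: literal('G'). Output: "G"
Token 2: literal('H'). Output: "GH"
Token 3: backref(off=1, len=1). Copied 'H' from pos 1. Output: "GHH"
Token 4: literal('J'). Output: "GHHJ"
Token 5: backref(off=4, len=5) (overlapping!). Copied 'GHHJG' from pos 0. Output: "GHHJGHHJG"
Token 6: literal('Q'). Output: "GHHJGHHJGQ"
Token 7: literal('E'). Output: "GHHJGHHJGQE"
Token 8: backref(off=5, len=9) (overlapping!). Copied 'HJGQEHJGQ' from pos 6. Output: "GHHJGHHJGQEHJGQEHJGQ"
Token 9: backref(off=6, len=4). Copied 'QEHJ' from pos 14. Output: "GHHJGHHJGQEHJGQEHJGQQEHJ"
Token 10: backref(off=6, len=2). Copied 'GQ' from pos 18. Output: "GHHJGHHJGQEHJGQEHJGQQEHJGQ"

Answer: GHHJGHHJGQEHJGQEHJGQQEHJGQ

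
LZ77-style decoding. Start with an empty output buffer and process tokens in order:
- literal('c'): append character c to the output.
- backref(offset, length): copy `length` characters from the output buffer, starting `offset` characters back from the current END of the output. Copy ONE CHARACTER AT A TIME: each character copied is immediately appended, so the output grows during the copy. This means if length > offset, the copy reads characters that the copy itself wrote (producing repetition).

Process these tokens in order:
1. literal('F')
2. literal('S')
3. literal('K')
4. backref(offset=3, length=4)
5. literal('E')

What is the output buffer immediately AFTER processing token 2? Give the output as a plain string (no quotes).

Token 1: literal('F'). Output: "F"
Token 2: literal('S'). Output: "FS"

Answer: FS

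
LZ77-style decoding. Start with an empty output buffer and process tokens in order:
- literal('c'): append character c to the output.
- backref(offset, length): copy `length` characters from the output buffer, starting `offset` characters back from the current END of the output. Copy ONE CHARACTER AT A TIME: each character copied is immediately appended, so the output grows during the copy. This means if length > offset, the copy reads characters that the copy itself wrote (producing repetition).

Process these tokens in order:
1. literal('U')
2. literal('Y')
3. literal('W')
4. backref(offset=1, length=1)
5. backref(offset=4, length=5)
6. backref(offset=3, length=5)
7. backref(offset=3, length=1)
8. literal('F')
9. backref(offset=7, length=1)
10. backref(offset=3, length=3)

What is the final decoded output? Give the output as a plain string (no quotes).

Token 1: literal('U'). Output: "U"
Token 2: literal('Y'). Output: "UY"
Token 3: literal('W'). Output: "UYW"
Token 4: backref(off=1, len=1). Copied 'W' from pos 2. Output: "UYWW"
Token 5: backref(off=4, len=5) (overlapping!). Copied 'UYWWU' from pos 0. Output: "UYWWUYWWU"
Token 6: backref(off=3, len=5) (overlapping!). Copied 'WWUWW' from pos 6. Output: "UYWWUYWWUWWUWW"
Token 7: backref(off=3, len=1). Copied 'U' from pos 11. Output: "UYWWUYWWUWWUWWU"
Token 8: literal('F'). Output: "UYWWUYWWUWWUWWUF"
Token 9: backref(off=7, len=1). Copied 'W' from pos 9. Output: "UYWWUYWWUWWUWWUFW"
Token 10: backref(off=3, len=3). Copied 'UFW' from pos 14. Output: "UYWWUYWWUWWUWWUFWUFW"

Answer: UYWWUYWWUWWUWWUFWUFW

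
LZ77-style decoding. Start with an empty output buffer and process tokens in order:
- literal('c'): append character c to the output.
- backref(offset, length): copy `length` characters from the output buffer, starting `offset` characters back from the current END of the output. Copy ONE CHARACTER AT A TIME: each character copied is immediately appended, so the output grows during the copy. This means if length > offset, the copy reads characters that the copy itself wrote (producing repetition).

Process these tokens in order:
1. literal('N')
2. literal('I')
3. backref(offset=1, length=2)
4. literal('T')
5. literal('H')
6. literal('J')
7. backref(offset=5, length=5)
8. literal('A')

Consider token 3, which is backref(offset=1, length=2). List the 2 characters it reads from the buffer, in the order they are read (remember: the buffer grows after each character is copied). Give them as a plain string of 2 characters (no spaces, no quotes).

Token 1: literal('N'). Output: "N"
Token 2: literal('I'). Output: "NI"
Token 3: backref(off=1, len=2). Buffer before: "NI" (len 2)
  byte 1: read out[1]='I', append. Buffer now: "NII"
  byte 2: read out[2]='I', append. Buffer now: "NIII"

Answer: II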